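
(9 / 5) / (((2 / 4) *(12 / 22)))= 33 / 5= 6.60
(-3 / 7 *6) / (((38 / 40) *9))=-40 / 133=-0.30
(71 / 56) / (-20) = -71 / 1120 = -0.06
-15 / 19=-0.79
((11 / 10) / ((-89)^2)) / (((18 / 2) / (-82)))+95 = 33861824 / 356445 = 95.00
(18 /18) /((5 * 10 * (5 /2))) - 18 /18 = -124 /125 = -0.99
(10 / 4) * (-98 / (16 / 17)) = -4165 / 16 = -260.31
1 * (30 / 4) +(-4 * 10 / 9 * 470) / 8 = -4565 / 18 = -253.61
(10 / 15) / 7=2 / 21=0.10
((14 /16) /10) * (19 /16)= 133 /1280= 0.10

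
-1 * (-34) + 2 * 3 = 40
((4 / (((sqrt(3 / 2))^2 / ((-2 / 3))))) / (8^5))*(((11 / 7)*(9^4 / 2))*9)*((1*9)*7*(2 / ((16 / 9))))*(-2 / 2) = 5845851 / 32768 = 178.40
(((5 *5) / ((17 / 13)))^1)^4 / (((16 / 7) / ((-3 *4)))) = -234289453125 / 334084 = -701289.06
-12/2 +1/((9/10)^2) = -4.77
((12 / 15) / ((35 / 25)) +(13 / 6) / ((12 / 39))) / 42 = 1279 / 7056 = 0.18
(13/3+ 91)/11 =8.67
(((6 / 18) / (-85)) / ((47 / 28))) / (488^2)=-7 / 713538960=-0.00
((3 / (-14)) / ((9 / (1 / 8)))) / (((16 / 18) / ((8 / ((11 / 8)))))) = -3 / 154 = -0.02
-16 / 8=-2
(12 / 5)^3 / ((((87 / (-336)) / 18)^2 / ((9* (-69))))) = -4361304342528 / 105125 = -41486842.74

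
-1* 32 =-32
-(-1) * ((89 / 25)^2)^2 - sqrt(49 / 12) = 62742241 / 390625 - 7 * sqrt(3) / 6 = 158.60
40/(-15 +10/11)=-88/31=-2.84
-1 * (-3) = 3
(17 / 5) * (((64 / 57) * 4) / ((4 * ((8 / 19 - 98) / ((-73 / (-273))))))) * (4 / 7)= -158848 / 26572455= -0.01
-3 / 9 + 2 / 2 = 2 / 3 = 0.67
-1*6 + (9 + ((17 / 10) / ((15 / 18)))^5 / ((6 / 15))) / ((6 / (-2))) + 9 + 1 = -111102167 / 3906250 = -28.44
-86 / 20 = -43 / 10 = -4.30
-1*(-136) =136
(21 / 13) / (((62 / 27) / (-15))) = -8505 / 806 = -10.55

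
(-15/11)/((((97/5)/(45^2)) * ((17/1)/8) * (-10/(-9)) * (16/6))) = -820125/36278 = -22.61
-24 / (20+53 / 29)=-232 / 211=-1.10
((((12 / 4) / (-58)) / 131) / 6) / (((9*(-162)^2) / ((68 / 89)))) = -17 / 79860465756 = -0.00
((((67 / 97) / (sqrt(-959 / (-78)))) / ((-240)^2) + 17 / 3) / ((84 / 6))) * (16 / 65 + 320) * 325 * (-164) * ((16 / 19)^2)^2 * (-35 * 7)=29276954624 * sqrt(74802) / 15586521921 + 332795949875200 / 390963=851221600.83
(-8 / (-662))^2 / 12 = 4 / 328683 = 0.00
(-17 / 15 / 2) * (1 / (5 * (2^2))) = -17 / 600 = -0.03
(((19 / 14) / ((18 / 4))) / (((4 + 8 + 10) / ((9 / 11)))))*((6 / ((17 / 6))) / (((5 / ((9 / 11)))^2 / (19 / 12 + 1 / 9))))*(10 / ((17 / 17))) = 93879 / 8711395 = 0.01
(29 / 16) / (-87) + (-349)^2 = 5846447 / 48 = 121800.98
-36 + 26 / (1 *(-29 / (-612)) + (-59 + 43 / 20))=-792117 / 21727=-36.46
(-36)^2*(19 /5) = 24624 /5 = 4924.80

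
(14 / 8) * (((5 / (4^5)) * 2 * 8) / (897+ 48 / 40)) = 175 / 1149696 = 0.00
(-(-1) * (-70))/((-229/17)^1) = 1190/229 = 5.20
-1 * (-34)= 34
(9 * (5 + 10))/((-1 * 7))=-19.29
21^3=9261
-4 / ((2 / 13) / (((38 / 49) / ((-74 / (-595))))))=-41990 / 259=-162.12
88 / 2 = 44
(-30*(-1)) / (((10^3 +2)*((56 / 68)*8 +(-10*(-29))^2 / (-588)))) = -12495 / 56940487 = -0.00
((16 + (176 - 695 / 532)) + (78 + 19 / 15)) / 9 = 2154283 / 71820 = 30.00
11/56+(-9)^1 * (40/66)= -3239/616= -5.26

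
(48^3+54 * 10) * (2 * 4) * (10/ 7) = 1270080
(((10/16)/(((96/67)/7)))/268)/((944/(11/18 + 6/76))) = 35/4202496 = 0.00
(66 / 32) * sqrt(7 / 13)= 33 * sqrt(91) / 208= 1.51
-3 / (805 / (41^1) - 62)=41 / 579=0.07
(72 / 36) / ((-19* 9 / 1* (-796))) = 1 / 68058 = 0.00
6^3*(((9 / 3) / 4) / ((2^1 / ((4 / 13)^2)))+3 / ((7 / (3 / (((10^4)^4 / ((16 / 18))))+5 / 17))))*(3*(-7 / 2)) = -328961250000000232713 / 897812500000000000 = -366.40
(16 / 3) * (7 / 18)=56 / 27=2.07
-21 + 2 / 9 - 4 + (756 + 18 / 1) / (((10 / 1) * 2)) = 13.92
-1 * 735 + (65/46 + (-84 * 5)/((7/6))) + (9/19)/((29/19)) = -1458431/1334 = -1093.28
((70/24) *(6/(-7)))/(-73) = 5/146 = 0.03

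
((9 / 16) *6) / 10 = 27 / 80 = 0.34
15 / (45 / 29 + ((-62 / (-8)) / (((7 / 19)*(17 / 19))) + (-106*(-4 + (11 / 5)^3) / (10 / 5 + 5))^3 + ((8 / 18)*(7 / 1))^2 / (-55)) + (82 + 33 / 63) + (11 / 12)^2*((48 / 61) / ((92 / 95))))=-6192951979306640625 / 421169531461801756910384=-0.00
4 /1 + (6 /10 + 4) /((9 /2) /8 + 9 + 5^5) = 1003428 /250765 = 4.00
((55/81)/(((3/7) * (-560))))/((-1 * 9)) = 11/34992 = 0.00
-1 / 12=-0.08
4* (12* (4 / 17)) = 192 / 17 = 11.29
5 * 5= 25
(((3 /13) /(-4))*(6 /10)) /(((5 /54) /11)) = -2673 /650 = -4.11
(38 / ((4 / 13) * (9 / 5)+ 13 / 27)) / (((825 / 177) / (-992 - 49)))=-819206622 / 99935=-8197.39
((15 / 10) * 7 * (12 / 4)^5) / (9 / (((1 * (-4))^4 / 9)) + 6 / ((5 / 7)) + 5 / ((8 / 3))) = 1088640 / 4519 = 240.90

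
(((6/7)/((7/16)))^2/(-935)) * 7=-9216/320705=-0.03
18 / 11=1.64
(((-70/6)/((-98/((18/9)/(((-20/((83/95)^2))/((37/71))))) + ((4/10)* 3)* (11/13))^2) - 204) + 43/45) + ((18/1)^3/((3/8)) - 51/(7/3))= 8050417419444361094092136509/525240799248957949030860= 15327.10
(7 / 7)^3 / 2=1 / 2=0.50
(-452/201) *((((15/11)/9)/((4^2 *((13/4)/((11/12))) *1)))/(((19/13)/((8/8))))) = -565/137484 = -0.00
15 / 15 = 1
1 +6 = 7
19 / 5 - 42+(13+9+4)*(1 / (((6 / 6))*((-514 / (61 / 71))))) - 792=-75747262 / 91235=-830.24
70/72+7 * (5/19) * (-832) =-1047655/684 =-1531.66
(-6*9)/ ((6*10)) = -9/ 10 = -0.90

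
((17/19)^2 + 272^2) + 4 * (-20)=26679633/361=73904.80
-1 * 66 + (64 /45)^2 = -129554 /2025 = -63.98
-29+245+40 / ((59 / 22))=13624 / 59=230.92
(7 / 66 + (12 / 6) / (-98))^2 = 76729 / 10458756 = 0.01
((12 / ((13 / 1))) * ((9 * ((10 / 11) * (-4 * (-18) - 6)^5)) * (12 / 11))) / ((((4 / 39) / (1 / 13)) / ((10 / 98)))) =503003001600 / 637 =789643644.58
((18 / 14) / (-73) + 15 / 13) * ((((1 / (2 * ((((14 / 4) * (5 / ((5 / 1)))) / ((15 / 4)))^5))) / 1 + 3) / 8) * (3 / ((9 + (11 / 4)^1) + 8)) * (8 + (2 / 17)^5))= 1884786287592447 / 2946708803893036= 0.64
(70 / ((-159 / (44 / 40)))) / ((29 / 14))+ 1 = 3533 / 4611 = 0.77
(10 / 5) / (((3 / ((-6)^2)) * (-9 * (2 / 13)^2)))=-338 / 3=-112.67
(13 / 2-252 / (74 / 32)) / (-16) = 7583 / 1184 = 6.40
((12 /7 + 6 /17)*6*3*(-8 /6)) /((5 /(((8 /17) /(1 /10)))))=-94464 /2023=-46.70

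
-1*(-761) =761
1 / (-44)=-1 / 44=-0.02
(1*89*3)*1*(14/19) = 196.74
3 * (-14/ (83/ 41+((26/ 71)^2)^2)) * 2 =-87517829364/ 2127905539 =-41.13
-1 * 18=-18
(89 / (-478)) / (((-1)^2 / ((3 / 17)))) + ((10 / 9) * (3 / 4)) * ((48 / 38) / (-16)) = -0.10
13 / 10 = 1.30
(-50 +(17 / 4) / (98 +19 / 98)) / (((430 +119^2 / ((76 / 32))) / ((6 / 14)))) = -18267873 / 5454354892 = -0.00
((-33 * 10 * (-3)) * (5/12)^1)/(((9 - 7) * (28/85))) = 70125/112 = 626.12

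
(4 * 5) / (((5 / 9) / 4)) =144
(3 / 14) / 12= 1 / 56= 0.02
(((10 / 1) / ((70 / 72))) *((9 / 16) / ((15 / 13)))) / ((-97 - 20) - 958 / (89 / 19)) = -31239 / 2003050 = -0.02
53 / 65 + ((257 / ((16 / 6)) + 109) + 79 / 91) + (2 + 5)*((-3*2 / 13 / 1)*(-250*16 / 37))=74926641 / 134680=556.33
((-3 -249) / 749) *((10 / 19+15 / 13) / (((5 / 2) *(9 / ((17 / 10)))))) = -5644 / 132145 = -0.04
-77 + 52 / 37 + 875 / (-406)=-166851 / 2146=-77.75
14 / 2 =7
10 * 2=20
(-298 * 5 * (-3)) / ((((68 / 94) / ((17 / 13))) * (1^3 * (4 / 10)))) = 525225 / 26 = 20200.96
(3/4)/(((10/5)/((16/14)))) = 3/7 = 0.43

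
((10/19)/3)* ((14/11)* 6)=280/209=1.34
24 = 24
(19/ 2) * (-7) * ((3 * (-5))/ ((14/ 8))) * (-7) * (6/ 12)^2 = -1995/ 2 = -997.50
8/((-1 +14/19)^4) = 1042568/625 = 1668.11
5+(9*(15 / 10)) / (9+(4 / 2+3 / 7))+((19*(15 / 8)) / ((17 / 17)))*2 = 12389 / 160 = 77.43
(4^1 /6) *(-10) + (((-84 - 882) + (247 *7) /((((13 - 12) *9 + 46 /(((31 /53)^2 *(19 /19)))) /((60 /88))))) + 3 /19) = -166706871443 /172880202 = -964.29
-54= -54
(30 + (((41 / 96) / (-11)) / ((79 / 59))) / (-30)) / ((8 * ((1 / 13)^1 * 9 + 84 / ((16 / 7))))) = 976092247 / 9745591680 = 0.10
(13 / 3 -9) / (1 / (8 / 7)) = -16 / 3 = -5.33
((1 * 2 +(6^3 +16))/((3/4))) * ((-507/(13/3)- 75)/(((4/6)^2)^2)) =-303264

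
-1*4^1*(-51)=204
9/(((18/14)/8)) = 56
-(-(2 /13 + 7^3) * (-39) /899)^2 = -179104689 /808201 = -221.61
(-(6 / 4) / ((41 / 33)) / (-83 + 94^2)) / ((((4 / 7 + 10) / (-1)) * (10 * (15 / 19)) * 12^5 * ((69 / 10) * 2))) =1463 / 3039740898877440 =0.00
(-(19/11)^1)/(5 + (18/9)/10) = -95/286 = -0.33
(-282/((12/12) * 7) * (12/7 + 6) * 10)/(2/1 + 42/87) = -61335/49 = -1251.73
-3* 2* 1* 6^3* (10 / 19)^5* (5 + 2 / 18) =-662400000 / 2476099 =-267.52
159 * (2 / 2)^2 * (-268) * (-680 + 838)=-6732696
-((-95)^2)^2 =-81450625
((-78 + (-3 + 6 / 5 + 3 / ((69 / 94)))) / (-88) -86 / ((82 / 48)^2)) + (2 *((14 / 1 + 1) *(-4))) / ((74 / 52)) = -71083276961 / 629433640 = -112.93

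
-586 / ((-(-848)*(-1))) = 293 / 424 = 0.69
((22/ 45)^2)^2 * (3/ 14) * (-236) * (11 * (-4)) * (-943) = -1146930494336/ 9568125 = -119869.93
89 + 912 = 1001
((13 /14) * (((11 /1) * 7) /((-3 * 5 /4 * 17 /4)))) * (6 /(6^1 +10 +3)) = -2288 /1615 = -1.42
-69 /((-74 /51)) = 47.55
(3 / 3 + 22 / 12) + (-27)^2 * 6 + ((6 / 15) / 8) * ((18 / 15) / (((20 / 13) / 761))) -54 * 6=12247537 / 3000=4082.51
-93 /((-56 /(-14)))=-93 /4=-23.25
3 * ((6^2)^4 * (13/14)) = 32752512/7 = 4678930.29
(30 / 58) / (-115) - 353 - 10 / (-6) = -703027 / 2001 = -351.34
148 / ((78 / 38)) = 2812 / 39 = 72.10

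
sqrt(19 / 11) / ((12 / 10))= 5 *sqrt(209) / 66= 1.10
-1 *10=-10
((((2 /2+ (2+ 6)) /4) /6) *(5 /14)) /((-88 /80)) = -75 /616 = -0.12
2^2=4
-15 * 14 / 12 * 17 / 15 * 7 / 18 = -833 / 108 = -7.71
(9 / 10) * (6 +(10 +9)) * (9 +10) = 855 / 2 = 427.50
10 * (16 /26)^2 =640 /169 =3.79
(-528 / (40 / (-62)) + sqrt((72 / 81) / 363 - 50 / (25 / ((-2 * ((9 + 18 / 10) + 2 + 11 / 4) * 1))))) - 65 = sqrt(15241155) / 495 + 3767 / 5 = 761.29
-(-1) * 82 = 82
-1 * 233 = -233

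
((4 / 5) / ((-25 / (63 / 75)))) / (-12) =7 / 3125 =0.00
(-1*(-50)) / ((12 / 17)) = 425 / 6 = 70.83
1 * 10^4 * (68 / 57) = 680000 / 57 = 11929.82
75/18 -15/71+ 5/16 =14545/3408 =4.27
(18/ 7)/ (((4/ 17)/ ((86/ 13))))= 6579/ 91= 72.30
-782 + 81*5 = -377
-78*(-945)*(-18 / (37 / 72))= -95528160 / 37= -2581842.16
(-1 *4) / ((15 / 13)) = -3.47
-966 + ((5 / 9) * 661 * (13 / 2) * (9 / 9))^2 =1845678241 / 324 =5696537.78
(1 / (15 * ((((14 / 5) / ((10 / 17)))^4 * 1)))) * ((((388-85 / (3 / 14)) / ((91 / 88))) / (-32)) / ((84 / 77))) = 9453125 / 303207288552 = 0.00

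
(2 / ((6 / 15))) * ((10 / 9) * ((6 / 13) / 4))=25 / 39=0.64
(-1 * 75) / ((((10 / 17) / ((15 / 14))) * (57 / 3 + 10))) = -3825 / 812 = -4.71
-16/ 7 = -2.29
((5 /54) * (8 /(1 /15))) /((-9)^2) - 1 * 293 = -213497 /729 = -292.86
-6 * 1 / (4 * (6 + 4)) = -3 / 20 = -0.15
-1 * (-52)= 52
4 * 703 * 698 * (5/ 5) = 1962776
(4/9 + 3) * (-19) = -589/9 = -65.44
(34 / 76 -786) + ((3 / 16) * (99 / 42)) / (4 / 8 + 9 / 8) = -5431001 / 6916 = -785.28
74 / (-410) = -37 / 205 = -0.18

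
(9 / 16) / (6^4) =1 / 2304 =0.00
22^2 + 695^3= 335702859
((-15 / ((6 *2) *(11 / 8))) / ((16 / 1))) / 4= -5 / 352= -0.01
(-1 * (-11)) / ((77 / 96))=96 / 7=13.71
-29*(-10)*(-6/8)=-435/2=-217.50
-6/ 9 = -2/ 3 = -0.67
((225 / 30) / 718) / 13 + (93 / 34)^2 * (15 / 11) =302760465 / 29672786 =10.20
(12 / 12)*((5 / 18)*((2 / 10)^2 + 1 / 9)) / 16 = 17 / 6480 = 0.00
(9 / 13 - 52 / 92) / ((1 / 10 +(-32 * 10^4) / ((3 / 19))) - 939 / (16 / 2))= -4560 / 72721007827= -0.00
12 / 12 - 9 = -8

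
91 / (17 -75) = -91 / 58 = -1.57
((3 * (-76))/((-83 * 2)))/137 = 114/11371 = 0.01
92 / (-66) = -1.39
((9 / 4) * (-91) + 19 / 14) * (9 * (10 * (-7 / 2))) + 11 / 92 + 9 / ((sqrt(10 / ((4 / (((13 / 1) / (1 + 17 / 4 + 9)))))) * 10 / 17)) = 153 * sqrt(7410) / 1300 + 1473584 / 23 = 64079.00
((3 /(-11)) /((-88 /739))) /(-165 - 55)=-2217 /212960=-0.01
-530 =-530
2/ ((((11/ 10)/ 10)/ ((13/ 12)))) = 19.70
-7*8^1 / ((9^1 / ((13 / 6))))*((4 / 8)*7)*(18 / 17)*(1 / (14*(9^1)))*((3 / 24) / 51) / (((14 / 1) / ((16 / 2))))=-13 / 23409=-0.00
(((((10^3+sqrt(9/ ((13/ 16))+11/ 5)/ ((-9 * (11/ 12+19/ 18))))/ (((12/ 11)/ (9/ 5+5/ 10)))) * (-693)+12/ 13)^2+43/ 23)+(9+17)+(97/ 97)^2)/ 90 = 20914415484493662270713/ 881746515000 - 123340464401 * sqrt(56095)/ 2999750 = 23709567804.07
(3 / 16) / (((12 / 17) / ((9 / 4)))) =153 / 256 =0.60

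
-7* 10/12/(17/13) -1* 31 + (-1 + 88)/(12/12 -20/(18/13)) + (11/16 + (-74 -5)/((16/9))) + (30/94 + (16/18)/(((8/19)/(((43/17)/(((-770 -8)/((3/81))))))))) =-3120451968451/36555103332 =-85.36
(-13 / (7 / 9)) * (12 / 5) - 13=-1859 / 35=-53.11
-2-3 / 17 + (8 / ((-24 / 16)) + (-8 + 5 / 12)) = -3079 / 204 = -15.09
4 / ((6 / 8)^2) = 64 / 9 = 7.11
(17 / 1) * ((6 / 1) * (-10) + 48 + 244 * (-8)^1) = -33388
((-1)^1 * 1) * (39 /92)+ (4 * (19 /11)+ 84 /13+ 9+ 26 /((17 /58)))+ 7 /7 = 111.65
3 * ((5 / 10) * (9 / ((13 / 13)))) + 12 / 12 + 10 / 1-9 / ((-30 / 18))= 299 / 10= 29.90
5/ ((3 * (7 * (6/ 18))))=5/ 7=0.71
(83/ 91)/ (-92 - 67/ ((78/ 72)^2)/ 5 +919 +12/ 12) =5395/ 4830084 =0.00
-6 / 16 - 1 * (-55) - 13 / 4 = 411 / 8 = 51.38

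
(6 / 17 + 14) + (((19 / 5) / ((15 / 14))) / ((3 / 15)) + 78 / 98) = 410863 / 12495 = 32.88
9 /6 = 3 /2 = 1.50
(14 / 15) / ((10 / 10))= 14 / 15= 0.93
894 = 894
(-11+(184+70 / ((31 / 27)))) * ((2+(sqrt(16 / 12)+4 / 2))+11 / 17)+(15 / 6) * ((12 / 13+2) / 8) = 14506 * sqrt(3) / 93+59640713 / 54808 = 1358.34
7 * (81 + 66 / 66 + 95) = 1239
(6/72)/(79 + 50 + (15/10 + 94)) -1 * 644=-1734935/2694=-644.00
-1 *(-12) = 12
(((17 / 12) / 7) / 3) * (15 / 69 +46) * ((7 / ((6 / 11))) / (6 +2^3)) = 198781 / 69552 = 2.86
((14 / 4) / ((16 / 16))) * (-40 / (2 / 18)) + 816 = -444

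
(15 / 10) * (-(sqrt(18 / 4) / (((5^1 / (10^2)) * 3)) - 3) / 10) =9 / 20 - 3 * sqrt(2) / 2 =-1.67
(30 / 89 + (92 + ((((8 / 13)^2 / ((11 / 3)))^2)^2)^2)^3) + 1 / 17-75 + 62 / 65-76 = 17092055614303182286575049044008774013209590183255201200354927181089836057717879388618542 / 21954031696204508899761013260568738553067556454129889346825321520551222141618569965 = 778538.35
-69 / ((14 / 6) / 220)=-6505.71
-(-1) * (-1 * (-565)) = 565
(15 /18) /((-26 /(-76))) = 95 /39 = 2.44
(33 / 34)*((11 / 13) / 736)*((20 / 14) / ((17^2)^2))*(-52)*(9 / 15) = -1089 / 1828775816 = -0.00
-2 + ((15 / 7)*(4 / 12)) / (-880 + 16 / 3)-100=-1873551 / 18368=-102.00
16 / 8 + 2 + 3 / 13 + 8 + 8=20.23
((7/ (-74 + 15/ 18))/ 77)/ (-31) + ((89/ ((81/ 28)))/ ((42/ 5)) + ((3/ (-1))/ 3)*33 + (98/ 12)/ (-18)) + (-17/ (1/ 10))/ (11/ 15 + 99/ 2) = -33.18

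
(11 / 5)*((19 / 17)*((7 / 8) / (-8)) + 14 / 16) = 9009 / 5440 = 1.66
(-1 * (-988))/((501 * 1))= 988/501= 1.97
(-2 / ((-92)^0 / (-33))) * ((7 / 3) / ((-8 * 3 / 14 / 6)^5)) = -1294139 / 16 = -80883.69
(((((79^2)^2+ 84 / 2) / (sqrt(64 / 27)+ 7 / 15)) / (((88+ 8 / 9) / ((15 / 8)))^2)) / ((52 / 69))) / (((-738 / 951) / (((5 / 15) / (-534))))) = -35345785967919 / 8813915668480+ 1683132665139 * sqrt(3) / 220347891712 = 9.22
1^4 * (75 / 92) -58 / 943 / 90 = 138259 / 169740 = 0.81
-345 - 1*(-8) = -337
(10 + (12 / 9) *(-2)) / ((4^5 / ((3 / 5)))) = 11 / 2560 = 0.00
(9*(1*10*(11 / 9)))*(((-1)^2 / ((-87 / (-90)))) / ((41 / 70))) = 231000 / 1189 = 194.28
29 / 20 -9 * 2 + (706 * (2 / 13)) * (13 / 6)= 13127 / 60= 218.78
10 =10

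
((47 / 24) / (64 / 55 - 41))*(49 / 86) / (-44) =1645 / 2584128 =0.00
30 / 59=0.51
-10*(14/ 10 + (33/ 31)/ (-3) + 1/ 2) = -479/ 31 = -15.45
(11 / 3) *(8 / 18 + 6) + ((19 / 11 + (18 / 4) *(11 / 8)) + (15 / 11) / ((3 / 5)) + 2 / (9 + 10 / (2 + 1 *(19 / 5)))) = 4568455 / 134352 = 34.00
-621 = -621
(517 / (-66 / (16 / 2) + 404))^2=4276624 / 2505889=1.71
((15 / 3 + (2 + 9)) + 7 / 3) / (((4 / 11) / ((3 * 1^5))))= 605 / 4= 151.25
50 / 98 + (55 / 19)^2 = 157250 / 17689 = 8.89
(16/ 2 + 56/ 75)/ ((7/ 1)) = 1.25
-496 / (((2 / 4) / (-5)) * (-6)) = -2480 / 3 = -826.67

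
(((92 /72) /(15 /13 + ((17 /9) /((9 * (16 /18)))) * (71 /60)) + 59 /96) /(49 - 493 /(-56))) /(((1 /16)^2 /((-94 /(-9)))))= 490096466048 /7034832909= 69.67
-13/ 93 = -0.14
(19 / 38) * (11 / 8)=11 / 16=0.69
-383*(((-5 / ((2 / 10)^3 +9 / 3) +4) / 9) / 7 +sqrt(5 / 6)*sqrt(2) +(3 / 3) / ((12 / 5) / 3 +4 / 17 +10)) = -383*sqrt(15) / 3- 3697099 / 75576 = -543.37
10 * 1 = 10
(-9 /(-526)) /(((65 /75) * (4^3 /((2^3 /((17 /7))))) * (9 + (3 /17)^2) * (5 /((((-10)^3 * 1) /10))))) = -1785 /793208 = -0.00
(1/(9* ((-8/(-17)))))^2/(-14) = -0.00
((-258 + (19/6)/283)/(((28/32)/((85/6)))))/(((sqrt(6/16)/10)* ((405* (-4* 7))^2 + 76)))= -372355250* sqrt(6)/1719549230553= -0.00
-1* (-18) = 18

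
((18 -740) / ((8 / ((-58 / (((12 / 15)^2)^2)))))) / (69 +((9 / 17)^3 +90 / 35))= 225024611875 / 1262856192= 178.19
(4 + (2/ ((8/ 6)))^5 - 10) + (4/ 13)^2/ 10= 43351/ 27040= 1.60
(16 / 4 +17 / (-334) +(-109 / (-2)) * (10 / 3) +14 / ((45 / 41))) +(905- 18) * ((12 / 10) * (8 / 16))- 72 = 9898327 / 15030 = 658.57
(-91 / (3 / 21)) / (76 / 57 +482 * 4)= -1911 / 5788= -0.33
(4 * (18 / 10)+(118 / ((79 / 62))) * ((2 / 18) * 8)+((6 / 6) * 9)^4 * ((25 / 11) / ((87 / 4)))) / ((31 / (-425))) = -74714641640 / 7031079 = -10626.34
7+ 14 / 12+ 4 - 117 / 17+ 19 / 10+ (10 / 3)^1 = 894 / 85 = 10.52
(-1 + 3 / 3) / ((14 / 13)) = 0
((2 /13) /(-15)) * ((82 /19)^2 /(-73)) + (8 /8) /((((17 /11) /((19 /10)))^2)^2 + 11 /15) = 155454669484417 /181491724963965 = 0.86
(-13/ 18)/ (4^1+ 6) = -13/ 180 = -0.07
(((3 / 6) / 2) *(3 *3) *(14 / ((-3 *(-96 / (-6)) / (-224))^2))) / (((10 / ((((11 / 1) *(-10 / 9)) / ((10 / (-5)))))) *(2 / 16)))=30184 / 9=3353.78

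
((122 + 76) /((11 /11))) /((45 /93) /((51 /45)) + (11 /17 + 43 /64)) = 113.41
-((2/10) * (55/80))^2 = -121/6400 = -0.02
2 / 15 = 0.13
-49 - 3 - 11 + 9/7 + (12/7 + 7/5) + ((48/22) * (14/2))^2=105667/605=174.66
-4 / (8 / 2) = -1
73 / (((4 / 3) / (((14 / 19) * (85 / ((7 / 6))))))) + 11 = 56054 / 19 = 2950.21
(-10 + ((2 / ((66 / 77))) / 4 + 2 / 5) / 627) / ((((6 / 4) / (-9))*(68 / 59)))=22192319 / 426360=52.05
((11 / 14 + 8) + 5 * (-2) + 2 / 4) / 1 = -5 / 7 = -0.71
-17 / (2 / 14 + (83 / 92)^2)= -17.77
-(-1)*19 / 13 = 19 / 13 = 1.46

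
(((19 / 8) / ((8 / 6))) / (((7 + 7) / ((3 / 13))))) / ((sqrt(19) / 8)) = 9 * sqrt(19) / 728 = 0.05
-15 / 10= -3 / 2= -1.50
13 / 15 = 0.87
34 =34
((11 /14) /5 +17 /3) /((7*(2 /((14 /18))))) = 1223 /3780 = 0.32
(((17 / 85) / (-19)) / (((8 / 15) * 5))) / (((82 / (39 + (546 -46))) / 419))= -677523 / 62320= -10.87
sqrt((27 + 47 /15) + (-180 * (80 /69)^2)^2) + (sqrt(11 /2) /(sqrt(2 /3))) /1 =sqrt(33) /2 + 2 * sqrt(922074330495) /7935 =244.90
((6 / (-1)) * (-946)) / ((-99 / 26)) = -4472 / 3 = -1490.67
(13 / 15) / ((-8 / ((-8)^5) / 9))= 159744 / 5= 31948.80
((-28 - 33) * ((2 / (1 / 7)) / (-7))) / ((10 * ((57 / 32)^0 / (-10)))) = -122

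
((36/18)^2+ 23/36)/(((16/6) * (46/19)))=3173/4416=0.72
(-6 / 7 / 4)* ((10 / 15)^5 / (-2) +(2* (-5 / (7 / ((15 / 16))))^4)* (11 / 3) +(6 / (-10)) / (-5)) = -730679315347 / 2230463692800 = -0.33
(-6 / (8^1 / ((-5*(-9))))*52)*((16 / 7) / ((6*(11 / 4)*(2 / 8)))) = -74880 / 77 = -972.47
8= 8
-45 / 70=-9 / 14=-0.64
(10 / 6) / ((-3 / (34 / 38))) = -0.50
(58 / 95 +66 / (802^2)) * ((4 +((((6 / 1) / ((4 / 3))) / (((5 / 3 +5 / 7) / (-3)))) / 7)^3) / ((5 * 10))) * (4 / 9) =0.02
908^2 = 824464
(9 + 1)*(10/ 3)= 100/ 3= 33.33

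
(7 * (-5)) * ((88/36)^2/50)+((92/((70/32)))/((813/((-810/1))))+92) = 35276062/768285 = 45.92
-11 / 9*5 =-55 / 9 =-6.11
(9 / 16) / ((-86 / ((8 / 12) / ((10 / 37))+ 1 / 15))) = -57 / 3440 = -0.02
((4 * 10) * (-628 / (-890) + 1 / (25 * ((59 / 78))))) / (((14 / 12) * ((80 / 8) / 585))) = 279598176 / 183785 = 1521.33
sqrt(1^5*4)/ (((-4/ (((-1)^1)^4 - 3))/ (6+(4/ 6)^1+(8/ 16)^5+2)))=835/ 96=8.70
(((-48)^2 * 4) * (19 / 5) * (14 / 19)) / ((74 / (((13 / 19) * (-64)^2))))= 3435134976 / 3515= 977278.80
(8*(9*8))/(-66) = -96/11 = -8.73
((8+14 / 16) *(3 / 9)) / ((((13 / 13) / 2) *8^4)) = 71 / 49152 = 0.00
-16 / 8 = -2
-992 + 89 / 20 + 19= -19371 / 20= -968.55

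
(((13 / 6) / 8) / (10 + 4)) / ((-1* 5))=-13 / 3360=-0.00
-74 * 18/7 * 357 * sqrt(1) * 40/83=-2717280/83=-32738.31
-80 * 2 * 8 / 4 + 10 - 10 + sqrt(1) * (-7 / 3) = -967 / 3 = -322.33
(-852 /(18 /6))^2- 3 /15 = 403279 /5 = 80655.80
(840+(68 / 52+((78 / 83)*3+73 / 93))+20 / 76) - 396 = 856394051 / 1906593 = 449.18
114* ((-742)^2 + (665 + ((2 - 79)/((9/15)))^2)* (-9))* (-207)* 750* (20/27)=-5196200940000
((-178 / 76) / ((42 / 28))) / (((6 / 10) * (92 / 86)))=-2.43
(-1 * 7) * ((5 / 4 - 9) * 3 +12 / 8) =609 / 4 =152.25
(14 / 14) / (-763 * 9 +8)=-1 / 6859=-0.00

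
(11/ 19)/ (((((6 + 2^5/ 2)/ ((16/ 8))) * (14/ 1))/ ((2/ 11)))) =1/ 1463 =0.00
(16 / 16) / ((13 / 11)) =11 / 13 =0.85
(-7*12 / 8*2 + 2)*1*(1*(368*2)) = -13984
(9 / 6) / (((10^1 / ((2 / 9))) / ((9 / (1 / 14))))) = 21 / 5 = 4.20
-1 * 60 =-60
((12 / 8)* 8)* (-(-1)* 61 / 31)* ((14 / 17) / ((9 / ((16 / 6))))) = 5.76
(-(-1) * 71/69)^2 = 5041/4761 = 1.06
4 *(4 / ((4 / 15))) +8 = 68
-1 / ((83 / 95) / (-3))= 285 / 83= 3.43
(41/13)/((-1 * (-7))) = 41/91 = 0.45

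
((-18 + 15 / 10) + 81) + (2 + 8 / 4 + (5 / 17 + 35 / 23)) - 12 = 45603 / 782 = 58.32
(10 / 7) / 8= 5 / 28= 0.18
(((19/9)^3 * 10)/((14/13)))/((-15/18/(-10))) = 1048.41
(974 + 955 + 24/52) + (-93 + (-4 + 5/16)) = 381217/208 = 1832.77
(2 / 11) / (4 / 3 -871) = -6 / 28699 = -0.00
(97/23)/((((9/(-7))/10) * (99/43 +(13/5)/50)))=-72992500/5238963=-13.93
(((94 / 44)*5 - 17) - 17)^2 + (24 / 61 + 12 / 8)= 16109211 / 29524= 545.63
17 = 17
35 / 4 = 8.75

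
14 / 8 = 7 / 4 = 1.75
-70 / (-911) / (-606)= -35 / 276033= -0.00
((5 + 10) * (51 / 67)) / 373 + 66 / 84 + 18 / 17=11153119 / 5947858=1.88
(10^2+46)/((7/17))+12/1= 2566/7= 366.57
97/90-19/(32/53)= -43763/1440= -30.39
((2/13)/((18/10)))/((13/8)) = 80/1521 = 0.05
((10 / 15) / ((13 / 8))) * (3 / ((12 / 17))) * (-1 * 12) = -272 / 13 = -20.92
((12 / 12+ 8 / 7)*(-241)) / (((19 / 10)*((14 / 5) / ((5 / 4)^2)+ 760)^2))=-282421875 / 602996076704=-0.00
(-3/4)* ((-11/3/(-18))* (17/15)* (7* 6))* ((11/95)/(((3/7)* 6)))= -0.33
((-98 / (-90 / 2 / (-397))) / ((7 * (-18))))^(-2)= 0.02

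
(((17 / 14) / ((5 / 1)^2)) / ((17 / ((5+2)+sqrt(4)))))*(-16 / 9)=-8 / 175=-0.05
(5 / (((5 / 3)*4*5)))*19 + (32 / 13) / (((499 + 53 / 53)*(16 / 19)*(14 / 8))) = 129827 / 45500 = 2.85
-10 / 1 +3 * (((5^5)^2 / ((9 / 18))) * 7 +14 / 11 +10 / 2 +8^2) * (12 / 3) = 18046884166 / 11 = 1640625833.27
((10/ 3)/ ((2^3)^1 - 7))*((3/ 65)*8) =16/ 13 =1.23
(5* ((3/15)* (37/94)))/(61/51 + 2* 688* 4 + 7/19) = 35853/501479848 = 0.00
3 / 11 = 0.27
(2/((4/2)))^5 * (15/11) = 15/11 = 1.36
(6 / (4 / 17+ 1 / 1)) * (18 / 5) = 612 / 35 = 17.49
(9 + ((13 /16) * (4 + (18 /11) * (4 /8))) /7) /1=11777 /1232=9.56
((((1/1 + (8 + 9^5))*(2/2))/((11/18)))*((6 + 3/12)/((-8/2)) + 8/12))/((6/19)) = -24125193/88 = -274149.92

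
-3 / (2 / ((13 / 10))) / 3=-13 / 20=-0.65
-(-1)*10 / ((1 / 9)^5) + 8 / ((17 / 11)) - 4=10038350 / 17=590491.18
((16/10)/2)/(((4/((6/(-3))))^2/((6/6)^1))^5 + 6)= 2/2575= 0.00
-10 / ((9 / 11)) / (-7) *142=15620 / 63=247.94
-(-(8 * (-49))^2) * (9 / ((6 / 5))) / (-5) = -230496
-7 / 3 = -2.33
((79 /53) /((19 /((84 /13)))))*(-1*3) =-1.52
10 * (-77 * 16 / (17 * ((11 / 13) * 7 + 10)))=-160160 / 3519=-45.51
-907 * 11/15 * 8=-79816/15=-5321.07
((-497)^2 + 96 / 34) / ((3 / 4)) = 16796804 / 51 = 329349.10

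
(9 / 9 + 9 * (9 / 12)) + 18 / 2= 67 / 4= 16.75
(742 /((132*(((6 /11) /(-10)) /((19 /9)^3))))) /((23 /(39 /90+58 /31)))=-5453268527 /56135916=-97.14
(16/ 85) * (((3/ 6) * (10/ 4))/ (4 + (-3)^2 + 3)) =1/ 68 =0.01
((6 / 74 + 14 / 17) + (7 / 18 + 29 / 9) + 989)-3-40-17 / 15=53744537 / 56610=949.38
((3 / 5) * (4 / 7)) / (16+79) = 12 / 3325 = 0.00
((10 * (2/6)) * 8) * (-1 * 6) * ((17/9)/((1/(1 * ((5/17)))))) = -800/9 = -88.89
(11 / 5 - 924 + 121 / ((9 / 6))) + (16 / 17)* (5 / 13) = -840.77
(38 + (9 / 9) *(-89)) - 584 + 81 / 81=-634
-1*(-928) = 928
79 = 79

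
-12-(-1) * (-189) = -201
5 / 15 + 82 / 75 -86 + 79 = -418 / 75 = -5.57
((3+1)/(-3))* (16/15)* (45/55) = -64/55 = -1.16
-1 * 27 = -27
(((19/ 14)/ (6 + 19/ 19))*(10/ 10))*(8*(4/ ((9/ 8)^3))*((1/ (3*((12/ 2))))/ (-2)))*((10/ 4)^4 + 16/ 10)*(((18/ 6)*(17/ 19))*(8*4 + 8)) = -56628224/ 107163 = -528.43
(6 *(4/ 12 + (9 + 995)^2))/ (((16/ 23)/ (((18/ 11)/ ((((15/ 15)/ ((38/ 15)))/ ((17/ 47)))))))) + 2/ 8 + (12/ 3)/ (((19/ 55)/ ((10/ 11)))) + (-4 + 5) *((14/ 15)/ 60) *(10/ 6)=13829871768853/ 1060884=13036177.16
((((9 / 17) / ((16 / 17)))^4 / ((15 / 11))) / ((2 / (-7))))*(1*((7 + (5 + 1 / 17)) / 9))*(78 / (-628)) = 29918889 / 699662336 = 0.04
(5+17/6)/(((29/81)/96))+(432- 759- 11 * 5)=49834/29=1718.41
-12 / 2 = -6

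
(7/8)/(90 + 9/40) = 35/3609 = 0.01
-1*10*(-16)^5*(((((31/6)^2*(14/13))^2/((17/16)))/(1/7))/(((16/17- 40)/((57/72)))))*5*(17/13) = -335268964168499200/44311293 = -7566219387.20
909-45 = 864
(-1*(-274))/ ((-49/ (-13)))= 3562/ 49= 72.69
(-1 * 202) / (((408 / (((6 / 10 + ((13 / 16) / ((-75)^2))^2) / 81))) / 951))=-155602625410873 / 44614800000000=-3.49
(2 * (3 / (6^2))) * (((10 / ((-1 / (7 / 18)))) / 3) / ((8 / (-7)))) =245 / 1296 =0.19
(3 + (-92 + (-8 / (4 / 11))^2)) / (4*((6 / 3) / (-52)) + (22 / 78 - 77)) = -15405 / 2998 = -5.14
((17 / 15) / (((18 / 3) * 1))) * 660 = 374 / 3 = 124.67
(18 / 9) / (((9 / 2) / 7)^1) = 28 / 9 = 3.11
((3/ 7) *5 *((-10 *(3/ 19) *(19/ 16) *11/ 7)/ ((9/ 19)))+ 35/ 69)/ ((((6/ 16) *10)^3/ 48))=-8878208/ 760725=-11.67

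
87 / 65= 1.34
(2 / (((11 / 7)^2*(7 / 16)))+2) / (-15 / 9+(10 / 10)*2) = 1398 / 121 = 11.55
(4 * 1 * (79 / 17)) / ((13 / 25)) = 7900 / 221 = 35.75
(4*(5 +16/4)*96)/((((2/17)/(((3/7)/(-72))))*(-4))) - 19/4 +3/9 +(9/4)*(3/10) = 33577/840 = 39.97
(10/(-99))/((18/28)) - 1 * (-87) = 77377/891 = 86.84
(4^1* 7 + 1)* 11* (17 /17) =319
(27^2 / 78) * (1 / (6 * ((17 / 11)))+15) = 124821 / 884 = 141.20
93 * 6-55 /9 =4967 /9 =551.89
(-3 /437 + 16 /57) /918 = 359 /1203498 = 0.00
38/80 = 19/40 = 0.48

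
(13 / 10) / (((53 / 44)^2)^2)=24362624 / 39452405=0.62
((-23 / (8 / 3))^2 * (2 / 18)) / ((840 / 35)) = 529 / 1536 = 0.34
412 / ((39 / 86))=35432 / 39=908.51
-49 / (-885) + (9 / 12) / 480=6449 / 113280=0.06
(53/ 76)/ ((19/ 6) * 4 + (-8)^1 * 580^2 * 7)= -0.00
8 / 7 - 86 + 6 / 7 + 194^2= 37552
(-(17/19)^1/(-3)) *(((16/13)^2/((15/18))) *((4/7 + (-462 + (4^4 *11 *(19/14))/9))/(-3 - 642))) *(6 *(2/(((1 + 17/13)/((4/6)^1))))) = 4247552/39619125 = 0.11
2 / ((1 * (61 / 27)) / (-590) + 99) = 31860 / 1577009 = 0.02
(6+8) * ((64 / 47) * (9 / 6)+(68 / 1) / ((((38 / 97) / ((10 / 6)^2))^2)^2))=193418028271751353 / 80373391614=2406493.30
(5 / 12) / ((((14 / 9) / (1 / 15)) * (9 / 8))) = 1 / 63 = 0.02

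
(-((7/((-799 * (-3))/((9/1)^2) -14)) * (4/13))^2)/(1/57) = -32577552/29953729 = -1.09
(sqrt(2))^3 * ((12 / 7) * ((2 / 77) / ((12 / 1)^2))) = sqrt(2) / 1617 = 0.00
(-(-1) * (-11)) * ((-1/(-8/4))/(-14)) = 11/28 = 0.39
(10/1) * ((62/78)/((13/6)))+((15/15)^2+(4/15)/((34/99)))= 78219/14365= 5.45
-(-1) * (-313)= -313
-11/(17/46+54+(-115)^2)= -506/610851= -0.00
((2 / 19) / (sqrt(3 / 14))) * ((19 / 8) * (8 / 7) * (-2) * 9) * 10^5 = -1110984.12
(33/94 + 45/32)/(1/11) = 29073/1504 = 19.33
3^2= 9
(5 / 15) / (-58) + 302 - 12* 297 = -567589 / 174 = -3262.01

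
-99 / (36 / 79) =-869 / 4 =-217.25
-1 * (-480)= 480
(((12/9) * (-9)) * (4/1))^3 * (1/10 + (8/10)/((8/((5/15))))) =-73728/5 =-14745.60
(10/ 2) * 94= 470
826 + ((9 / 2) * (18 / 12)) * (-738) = -8311 / 2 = -4155.50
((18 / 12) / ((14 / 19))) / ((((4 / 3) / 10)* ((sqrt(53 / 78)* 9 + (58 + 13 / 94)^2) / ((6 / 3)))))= 733306467742875 / 81170825975190259- 25032763530* sqrt(4134) / 81170825975190259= 0.01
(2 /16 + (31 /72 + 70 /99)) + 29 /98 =15121 /9702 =1.56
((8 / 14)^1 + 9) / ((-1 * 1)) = -67 / 7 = -9.57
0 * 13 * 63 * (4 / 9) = 0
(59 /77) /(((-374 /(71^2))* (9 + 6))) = -297419 /431970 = -0.69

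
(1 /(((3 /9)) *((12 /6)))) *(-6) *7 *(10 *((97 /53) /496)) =-2.32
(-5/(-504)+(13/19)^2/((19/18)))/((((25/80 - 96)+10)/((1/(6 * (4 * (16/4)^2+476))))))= -1567463/959740499340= -0.00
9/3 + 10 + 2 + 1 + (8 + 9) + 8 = 41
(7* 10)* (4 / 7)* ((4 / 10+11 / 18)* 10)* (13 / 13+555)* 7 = 14166880 / 9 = 1574097.78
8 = 8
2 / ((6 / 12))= 4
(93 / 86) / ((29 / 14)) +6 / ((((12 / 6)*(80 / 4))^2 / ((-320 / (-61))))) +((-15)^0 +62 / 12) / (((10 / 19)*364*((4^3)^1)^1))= 11530306105 / 21264681984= 0.54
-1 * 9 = -9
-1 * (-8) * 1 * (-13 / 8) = -13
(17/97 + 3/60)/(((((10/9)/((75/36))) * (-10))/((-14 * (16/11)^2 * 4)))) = 293664/58685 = 5.00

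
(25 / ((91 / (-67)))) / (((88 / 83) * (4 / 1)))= -139025 / 32032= -4.34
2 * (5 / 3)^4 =1250 / 81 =15.43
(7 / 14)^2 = 1 / 4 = 0.25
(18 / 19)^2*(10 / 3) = 1080 / 361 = 2.99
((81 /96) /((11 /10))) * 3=405 /176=2.30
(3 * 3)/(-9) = -1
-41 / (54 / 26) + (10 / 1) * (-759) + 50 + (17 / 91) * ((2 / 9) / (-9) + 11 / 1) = -7958248 / 1053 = -7557.69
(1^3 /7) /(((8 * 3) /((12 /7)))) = 1 /98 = 0.01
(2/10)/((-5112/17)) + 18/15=6131/5112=1.20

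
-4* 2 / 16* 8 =-4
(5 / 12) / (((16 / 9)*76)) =0.00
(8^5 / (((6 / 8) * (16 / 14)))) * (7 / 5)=802816 / 15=53521.07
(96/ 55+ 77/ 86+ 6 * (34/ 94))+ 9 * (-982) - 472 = -2068636563/ 222310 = -9305.19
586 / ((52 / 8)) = 1172 / 13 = 90.15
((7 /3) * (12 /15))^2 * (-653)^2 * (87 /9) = 9694835024 /675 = 14362718.55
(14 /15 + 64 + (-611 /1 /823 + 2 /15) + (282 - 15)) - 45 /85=69422261 /209865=330.79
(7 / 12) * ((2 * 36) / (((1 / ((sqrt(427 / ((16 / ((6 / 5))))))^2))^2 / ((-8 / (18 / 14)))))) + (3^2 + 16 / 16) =-26801363 / 100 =-268013.63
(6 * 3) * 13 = 234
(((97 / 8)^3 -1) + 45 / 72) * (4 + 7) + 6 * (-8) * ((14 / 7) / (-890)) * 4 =4466692799 / 227840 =19604.52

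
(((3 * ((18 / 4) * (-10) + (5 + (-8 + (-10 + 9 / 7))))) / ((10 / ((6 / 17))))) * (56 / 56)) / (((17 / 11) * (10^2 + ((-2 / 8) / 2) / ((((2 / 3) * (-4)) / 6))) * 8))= -157212 / 32459035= -0.00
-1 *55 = -55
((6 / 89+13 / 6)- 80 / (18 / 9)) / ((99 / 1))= -20167 / 52866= -0.38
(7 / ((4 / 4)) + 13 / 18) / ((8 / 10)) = 695 / 72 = 9.65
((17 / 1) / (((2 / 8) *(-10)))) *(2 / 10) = -1.36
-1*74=-74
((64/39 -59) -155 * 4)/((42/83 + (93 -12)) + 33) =-5.92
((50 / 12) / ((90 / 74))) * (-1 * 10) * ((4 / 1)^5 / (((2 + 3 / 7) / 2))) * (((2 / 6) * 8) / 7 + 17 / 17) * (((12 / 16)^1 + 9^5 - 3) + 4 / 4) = -3243941670400 / 1377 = -2355803682.21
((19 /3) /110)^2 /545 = 361 /59350500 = 0.00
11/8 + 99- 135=-277/8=-34.62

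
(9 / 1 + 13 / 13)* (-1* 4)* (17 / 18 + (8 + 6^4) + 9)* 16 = -7568320 / 9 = -840924.44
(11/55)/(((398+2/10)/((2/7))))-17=-236927/13937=-17.00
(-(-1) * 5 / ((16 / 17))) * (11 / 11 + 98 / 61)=13515 / 976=13.85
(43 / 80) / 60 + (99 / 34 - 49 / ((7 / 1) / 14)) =-95.08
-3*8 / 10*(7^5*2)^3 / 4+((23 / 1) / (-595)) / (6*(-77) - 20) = -6535455194095454233 / 286790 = -22788295247726.40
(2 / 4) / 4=1 / 8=0.12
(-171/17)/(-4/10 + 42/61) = -52155/1496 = -34.86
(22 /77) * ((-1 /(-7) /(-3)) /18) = -1 /1323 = -0.00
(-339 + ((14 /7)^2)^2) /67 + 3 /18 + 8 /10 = -7747 /2010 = -3.85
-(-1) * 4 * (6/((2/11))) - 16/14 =916/7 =130.86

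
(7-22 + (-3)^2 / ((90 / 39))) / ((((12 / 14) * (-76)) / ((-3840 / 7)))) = -1776 / 19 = -93.47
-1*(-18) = 18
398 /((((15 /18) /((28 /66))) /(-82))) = -913808 /55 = -16614.69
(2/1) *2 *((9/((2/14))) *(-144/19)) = -36288/19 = -1909.89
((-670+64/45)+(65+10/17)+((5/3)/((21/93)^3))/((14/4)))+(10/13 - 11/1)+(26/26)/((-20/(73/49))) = -54626591557/95511780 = -571.94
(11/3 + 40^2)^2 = 2571746.78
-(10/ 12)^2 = -25/ 36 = -0.69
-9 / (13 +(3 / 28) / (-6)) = -0.69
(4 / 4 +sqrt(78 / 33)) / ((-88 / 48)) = -6 * sqrt(286) / 121 - 6 / 11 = -1.38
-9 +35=26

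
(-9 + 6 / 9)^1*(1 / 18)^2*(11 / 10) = -55 / 1944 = -0.03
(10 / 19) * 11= 110 / 19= 5.79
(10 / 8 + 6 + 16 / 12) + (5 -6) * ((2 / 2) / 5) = 503 / 60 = 8.38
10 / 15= 2 / 3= 0.67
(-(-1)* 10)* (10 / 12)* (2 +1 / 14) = 17.26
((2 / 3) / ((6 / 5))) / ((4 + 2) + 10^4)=5 / 90054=0.00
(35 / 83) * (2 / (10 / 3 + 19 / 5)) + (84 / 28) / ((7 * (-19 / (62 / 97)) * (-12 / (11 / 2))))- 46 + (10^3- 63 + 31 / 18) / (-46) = -3143998167869 / 47433545334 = -66.28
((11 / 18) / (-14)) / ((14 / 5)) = -55 / 3528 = -0.02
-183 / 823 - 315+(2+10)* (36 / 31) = -7686732 / 25513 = -301.29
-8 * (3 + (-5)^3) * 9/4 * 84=184464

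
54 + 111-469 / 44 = 154.34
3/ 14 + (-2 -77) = -1103/ 14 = -78.79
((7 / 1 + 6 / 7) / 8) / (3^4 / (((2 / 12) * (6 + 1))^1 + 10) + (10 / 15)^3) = 99495 / 764848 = 0.13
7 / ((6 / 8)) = 28 / 3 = 9.33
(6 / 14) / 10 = 3 / 70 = 0.04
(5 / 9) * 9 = 5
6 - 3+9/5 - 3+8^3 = 2569/5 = 513.80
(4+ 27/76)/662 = 1/152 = 0.01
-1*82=-82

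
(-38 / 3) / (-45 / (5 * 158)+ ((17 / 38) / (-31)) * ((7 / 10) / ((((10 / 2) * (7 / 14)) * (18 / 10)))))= 26522670 / 123973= 213.94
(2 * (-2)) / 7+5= 31 / 7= 4.43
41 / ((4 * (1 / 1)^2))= 41 / 4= 10.25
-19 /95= -1 /5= -0.20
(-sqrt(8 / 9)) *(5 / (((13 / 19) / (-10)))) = 1900 *sqrt(2) / 39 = 68.90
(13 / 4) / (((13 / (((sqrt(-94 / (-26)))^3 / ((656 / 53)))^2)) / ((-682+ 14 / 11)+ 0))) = -2624749263 / 49999664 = -52.50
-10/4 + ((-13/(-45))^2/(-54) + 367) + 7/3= 20056528/54675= 366.83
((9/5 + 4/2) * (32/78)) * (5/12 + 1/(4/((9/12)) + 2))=0.86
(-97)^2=9409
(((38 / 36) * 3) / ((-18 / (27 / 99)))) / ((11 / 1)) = -19 / 4356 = -0.00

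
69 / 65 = 1.06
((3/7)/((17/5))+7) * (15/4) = 3180/119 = 26.72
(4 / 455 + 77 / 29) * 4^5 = 35994624 / 13195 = 2727.90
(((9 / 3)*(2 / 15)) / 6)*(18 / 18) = 1 / 15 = 0.07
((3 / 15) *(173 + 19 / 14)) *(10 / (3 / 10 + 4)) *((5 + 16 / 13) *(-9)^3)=-368358.32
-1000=-1000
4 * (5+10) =60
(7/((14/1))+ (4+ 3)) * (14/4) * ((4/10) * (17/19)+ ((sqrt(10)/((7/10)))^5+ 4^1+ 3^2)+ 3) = 16317/38+ 37500000 * sqrt(10)/2401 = 49819.40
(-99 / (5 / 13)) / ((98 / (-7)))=18.39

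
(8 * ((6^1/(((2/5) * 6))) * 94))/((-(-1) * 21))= 89.52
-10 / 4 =-2.50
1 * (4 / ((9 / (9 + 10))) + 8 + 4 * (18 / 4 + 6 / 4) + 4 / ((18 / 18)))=400 / 9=44.44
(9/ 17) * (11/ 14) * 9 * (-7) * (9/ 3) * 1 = -78.62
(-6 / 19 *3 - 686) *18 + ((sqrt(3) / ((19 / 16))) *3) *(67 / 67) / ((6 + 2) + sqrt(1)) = -234936 / 19 + 16 *sqrt(3) / 57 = -12364.57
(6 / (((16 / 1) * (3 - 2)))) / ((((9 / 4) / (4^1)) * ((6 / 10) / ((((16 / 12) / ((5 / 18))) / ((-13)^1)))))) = -16 / 39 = -0.41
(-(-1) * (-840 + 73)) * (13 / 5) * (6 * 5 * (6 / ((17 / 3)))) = -1076868 / 17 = -63345.18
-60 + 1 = -59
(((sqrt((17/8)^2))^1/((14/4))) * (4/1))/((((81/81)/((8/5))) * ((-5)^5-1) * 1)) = -68/54705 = -0.00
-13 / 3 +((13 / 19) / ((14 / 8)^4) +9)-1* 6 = -172492 / 136857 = -1.26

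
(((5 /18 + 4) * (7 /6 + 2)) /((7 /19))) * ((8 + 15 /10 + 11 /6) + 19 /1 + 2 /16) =2902801 /2592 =1119.91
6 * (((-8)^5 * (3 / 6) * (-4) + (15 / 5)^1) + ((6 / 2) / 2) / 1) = 393243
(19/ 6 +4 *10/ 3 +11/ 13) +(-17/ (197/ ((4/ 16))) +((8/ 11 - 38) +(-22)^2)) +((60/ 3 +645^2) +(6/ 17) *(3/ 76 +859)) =15170686838139/ 36396932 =416812.24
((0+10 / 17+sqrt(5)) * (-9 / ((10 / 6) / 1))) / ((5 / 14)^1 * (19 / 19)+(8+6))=-126 * sqrt(5) / 335 - 252 / 1139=-1.06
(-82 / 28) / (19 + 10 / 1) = -41 / 406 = -0.10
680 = 680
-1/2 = -0.50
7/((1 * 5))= 7/5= 1.40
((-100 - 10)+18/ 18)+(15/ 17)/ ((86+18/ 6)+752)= -1558358/ 14297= -109.00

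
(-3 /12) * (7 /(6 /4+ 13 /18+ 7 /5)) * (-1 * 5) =1575 /652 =2.42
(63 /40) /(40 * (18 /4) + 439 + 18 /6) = 63 /24880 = 0.00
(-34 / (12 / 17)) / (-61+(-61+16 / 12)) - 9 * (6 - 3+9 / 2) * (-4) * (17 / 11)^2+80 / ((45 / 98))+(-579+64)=240076733 / 788436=304.50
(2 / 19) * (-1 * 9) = -18 / 19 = -0.95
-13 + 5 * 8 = 27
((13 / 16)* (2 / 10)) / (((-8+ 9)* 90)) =13 / 7200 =0.00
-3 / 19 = -0.16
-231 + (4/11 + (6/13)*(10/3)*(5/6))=-98393/429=-229.35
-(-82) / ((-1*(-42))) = 41 / 21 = 1.95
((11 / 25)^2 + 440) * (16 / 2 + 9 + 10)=11885.23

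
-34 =-34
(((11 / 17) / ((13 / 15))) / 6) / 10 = 11 / 884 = 0.01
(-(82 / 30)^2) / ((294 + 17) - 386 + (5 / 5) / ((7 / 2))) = 11767 / 117675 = 0.10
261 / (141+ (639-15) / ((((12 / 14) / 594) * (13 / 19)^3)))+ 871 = 66248740688 / 76060535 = 871.00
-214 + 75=-139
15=15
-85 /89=-0.96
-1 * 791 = -791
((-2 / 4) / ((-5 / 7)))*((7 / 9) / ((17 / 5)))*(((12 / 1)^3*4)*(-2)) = -37632 / 17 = -2213.65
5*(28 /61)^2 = 3920 /3721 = 1.05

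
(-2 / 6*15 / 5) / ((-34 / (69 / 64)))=69 / 2176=0.03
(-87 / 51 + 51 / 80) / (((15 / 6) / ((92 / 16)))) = -33419 / 13600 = -2.46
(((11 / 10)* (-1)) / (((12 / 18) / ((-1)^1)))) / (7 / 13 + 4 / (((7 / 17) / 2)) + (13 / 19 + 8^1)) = 57057 / 990760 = 0.06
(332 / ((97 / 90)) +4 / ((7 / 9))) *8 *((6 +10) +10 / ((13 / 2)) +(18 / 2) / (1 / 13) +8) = 357126.23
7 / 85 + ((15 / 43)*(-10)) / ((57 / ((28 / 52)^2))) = 758261 / 11736205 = 0.06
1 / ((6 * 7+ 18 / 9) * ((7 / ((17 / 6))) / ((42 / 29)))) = 17 / 1276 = 0.01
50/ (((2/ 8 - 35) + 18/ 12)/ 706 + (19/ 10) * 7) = 3.77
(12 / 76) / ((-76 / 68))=-51 / 361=-0.14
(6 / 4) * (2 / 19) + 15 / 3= 98 / 19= 5.16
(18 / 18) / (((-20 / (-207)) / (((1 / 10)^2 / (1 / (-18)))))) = -1.86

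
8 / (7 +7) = 4 / 7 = 0.57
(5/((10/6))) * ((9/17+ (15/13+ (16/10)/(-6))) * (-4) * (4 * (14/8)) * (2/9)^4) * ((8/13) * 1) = -16830464/94248765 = -0.18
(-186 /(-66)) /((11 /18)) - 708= -703.39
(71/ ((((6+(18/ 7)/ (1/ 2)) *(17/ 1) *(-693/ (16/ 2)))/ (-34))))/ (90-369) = -568/ 1077219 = -0.00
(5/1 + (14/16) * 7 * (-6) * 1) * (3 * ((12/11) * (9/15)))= -3429/55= -62.35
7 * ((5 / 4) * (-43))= -1505 / 4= -376.25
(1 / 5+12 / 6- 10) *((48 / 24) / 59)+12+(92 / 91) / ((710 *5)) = 111842624 / 9529975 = 11.74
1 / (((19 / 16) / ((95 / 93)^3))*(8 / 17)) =1534250 / 804357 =1.91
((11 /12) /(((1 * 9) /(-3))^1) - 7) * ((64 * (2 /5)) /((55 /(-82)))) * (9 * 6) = 4140672 /275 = 15056.99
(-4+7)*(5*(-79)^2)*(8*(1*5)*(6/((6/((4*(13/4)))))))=48679800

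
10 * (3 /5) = 6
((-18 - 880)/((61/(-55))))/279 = 49390/17019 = 2.90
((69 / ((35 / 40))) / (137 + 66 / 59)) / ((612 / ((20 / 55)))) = 10856 / 32001123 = 0.00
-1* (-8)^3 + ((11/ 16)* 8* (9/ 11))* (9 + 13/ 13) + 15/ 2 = 1129/ 2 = 564.50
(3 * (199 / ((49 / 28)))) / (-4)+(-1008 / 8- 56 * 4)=-3047 / 7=-435.29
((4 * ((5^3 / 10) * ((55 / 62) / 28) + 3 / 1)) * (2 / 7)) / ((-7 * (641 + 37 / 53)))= -0.00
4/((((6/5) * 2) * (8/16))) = 10/3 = 3.33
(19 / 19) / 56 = 1 / 56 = 0.02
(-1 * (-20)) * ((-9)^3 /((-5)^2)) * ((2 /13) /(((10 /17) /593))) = -29396196 /325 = -90449.83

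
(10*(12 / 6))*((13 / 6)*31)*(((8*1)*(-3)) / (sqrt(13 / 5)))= -2480*sqrt(65)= -19994.40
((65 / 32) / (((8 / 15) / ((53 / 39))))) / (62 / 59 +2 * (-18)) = -0.15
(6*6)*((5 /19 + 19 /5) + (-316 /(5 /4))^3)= -1381329269496 /2375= -581612324.00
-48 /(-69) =16 /23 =0.70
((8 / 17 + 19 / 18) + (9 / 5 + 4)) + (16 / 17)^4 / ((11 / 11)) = 60968057 / 7516890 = 8.11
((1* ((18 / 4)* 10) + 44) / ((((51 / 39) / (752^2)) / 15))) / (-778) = -4907160960 / 6613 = -742047.63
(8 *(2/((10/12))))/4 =24/5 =4.80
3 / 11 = 0.27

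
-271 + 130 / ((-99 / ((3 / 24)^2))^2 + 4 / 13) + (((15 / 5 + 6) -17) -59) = -88198336343 / 260941826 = -338.00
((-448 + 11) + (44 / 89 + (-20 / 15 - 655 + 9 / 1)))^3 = -24234164323141625 / 19034163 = -1273193064.66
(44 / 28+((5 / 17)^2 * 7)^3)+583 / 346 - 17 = -790486853053 / 58461192118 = -13.52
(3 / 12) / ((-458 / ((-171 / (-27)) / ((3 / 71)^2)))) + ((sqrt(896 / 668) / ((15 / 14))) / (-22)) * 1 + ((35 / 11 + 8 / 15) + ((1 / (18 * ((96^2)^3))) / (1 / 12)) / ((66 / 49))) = 157833291204975401 / 88729509250990080 - 28 * sqrt(2338) / 27555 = 1.73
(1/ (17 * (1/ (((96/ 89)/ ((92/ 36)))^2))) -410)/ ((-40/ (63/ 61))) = 919957822371/ 86904934660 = 10.59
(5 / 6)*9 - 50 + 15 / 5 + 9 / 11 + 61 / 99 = -7537 / 198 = -38.07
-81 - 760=-841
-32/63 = -0.51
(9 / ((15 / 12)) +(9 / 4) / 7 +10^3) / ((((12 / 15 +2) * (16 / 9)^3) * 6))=10.67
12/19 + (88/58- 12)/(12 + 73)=0.51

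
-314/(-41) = 314/41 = 7.66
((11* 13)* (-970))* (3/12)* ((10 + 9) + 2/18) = -5964530/9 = -662725.56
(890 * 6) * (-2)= -10680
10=10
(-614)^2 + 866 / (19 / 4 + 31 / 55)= 440898844 / 1169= 377158.98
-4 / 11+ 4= 40 / 11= 3.64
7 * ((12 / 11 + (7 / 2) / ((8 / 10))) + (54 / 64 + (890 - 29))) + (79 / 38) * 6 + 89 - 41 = 41008417 / 6688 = 6131.64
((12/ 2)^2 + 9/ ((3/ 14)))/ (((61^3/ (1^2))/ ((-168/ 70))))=-936/ 1134905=-0.00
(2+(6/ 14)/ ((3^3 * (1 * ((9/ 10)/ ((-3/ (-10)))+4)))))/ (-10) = -883/ 4410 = -0.20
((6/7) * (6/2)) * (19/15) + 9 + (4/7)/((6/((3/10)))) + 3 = 107/7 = 15.29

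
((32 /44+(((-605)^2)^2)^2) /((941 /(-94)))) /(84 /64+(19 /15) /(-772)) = -859670624159455086888972332640 /628502369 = -1367808088817967664476.65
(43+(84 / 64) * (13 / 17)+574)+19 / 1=173265 / 272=637.00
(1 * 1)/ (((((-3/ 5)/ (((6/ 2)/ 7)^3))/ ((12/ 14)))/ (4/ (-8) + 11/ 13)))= -1215/ 31213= -0.04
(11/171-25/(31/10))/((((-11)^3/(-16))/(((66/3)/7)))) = -1357088/4489947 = -0.30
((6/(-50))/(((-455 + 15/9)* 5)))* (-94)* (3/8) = -1269/680000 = -0.00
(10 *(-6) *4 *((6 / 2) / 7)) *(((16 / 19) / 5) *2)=-4608 / 133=-34.65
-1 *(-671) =671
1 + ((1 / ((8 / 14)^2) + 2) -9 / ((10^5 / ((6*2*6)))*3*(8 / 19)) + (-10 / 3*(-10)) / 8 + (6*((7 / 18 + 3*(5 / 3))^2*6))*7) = 7328.34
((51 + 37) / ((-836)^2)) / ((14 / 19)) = 1 / 5852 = 0.00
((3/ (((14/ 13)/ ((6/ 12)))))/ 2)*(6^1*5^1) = 585/ 28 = 20.89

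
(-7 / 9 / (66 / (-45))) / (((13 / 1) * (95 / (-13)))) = -7 / 1254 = -0.01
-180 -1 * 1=-181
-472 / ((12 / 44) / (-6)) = 10384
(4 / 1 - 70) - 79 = -145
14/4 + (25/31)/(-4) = 409/124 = 3.30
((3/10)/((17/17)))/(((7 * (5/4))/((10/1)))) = 12/35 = 0.34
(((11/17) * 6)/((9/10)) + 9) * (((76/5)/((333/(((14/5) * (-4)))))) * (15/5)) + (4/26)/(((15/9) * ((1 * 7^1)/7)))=-37397882/1839825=-20.33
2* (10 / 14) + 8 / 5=106 / 35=3.03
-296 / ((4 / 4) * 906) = -0.33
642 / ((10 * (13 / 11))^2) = 38841 / 8450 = 4.60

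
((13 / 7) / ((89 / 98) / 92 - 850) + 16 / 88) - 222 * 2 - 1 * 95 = -45421813881 / 84298621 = -538.82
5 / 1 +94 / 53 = 359 / 53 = 6.77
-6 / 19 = -0.32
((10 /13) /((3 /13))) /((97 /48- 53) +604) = 32 /5309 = 0.01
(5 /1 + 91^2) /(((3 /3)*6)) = 1381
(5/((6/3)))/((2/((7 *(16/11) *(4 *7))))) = 3920/11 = 356.36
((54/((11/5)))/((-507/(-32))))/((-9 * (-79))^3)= 320/74241319581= 0.00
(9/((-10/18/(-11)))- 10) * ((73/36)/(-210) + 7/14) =3117587/37800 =82.48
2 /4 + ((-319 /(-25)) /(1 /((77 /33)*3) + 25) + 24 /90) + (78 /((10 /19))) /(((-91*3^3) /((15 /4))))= 8803 /8400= 1.05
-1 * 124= -124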